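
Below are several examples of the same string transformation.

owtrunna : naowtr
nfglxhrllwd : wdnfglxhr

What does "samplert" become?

rtsamp

What's happening: move the last 2 characters to the front (rotate right by 2), then delete the last 2 characters.
For "samplert", step one produces "rtsample"; step two turns that into "rtsamp".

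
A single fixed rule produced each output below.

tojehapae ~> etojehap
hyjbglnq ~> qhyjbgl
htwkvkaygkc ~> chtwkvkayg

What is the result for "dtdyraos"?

The pattern: move the last character to the front, then delete the last character.
Applying both steps to "dtdyraos": "sdtdyrao", then "sdtdyra".
(Check on "tojehapae": → "etojehapa" → "etojehap" ✓)

sdtdyra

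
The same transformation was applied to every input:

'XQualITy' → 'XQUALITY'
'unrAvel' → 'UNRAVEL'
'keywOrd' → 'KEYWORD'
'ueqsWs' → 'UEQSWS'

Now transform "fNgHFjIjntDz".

The transformation: convert every letter to uppercase.
So "fNgHFjIjntDz" becomes "FNGHFJIJNTDZ".

FNGHFJIJNTDZ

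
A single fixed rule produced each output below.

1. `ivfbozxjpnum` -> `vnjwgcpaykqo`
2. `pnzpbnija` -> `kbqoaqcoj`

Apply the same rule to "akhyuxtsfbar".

Each output is the input with this applied: move the last 2 characters to the front (rotate right by 2), then shift every letter 1 place forward in the alphabet (wrapping around).
Applying both steps to "akhyuxtsfbar": "arakhyuxtsfb", then "bsblizvyutgc".
(Check on "pnzpbnija": → "japnzpbni" → "kbqoaqcoj" ✓)

bsblizvyutgc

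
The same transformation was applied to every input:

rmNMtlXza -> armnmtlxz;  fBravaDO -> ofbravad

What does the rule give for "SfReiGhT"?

The transformation: move the last character to the front, then convert every letter to lowercase.
"SfReiGhT" → "TSfReiGh" → "tsfreigh".

tsfreigh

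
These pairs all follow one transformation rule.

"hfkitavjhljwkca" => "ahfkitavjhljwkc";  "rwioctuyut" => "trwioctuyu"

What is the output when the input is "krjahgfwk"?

kkrjahgfw

Each output is the input with this applied: move the last character to the front.
For "krjahgfwk" the result is "kkrjahgfw".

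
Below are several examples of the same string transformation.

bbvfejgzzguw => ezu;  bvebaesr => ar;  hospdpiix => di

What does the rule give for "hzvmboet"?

The transformation: keep one character in every 3, starting at position 2 (positions 2nd, 5th, 8th, ...), then delete the first character.
For "hzvmboet", step one produces "zbt"; step two turns that into "bt".

bt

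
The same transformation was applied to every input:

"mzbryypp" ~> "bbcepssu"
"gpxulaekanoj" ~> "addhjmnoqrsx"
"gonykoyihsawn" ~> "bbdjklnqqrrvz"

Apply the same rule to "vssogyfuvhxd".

Each output is the input with this applied: shift every letter 3 places forward in the alphabet (wrapping around), then sort the characters into alphabetical order.
Starting from "vssogyfuvhxd": after the first operation, "yvvrjbixykag"; after the second, "abgijkrvvxyy".

abgijkrvvxyy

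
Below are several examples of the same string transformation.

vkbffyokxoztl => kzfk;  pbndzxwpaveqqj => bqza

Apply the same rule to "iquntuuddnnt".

The rule is to take characters alternately from the front and the back (1st, last, 2nd, 2nd-last, ...), then keep one character in every 3, starting at position 3 (positions 3rd, 6th, 9th, ...).
On "iquntuuddnnt": the first step gives "itqnunndtduu", and the second then gives "qntu".

qntu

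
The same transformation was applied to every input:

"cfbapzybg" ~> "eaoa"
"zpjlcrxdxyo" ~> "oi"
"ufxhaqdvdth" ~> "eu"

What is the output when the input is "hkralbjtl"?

Rule — shift every letter 1 place backward in the alphabet (wrapping around), then keep only the vowels.
Working it through for "hkralbjtl": intermediate "gjqzkaisk", final "ai".

ai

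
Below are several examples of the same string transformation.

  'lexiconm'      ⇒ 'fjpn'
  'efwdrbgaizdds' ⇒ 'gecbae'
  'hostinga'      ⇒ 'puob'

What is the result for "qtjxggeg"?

uyhh

Looking at the pairs, the operation is to shift every letter 1 place forward in the alphabet (wrapping around), then keep every other character starting from the second (positions 2nd, 4th, 6th, ...).
On "qtjxggeg": the first step gives "rukyhhfh", and the second then gives "uyhh".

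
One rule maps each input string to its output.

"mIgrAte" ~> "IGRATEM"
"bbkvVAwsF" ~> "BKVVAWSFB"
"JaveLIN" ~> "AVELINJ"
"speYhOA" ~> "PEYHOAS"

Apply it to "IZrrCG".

The rule is to move the first character to the end, then convert every letter to uppercase.
For "IZrrCG" the result is "ZRRCGI".
(Check on "speYhOA": → "peYhOAs" → "PEYHOAS" ✓)

ZRRCGI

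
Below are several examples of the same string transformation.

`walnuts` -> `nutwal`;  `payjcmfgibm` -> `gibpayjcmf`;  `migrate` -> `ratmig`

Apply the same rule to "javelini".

linjave

The pattern: delete the last character, then move the last 3 characters to the front (rotate right by 3).
Applying both steps to "javelini": "javelin", then "linjave".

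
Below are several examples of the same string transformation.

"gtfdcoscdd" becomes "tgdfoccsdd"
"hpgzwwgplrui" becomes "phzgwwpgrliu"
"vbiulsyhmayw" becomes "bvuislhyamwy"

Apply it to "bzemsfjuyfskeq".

zbmefsujfyksqe

The pattern: swap each adjacent pair of characters (1↔2, 3↔4, ...).
Applying that to "bzemsfjuyfskeq" gives "zbmefsujfyksqe".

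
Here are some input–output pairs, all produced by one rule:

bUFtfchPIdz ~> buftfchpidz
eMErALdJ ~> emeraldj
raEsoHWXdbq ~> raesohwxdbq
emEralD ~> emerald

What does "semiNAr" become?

seminar

Each output is the input with this applied: convert every letter to lowercase.
On "semiNAr" that produces "seminar".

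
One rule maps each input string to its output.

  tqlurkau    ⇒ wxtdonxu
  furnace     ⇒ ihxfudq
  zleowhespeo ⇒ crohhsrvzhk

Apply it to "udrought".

xwgkujrx

Each output is the input with this applied: shift every letter 3 places forward in the alphabet (wrapping around), then take characters alternately from the front and the back (1st, last, 2nd, 2nd-last, ...).
So "udrought" becomes "xwgkujrx".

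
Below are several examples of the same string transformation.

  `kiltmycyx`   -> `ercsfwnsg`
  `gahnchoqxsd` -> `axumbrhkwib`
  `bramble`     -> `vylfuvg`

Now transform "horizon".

The transformation: take characters alternately from the front and the back (1st, last, 2nd, 2nd-last, ...), then shift every letter 6 places backward in the alphabet (wrapping around).
On "horizon": the first step gives "hnoorzi", and the second then gives "bhiiltc".

bhiiltc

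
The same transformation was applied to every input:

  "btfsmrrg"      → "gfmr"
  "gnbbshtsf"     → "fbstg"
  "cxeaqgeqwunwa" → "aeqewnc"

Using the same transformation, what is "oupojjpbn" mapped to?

npjpo

The pattern: swap the first and last characters, then keep every other character starting from the first (positions 1st, 3rd, 5th, ...).
"oupojjpbn" → "nupojjpbo" → "npjpo".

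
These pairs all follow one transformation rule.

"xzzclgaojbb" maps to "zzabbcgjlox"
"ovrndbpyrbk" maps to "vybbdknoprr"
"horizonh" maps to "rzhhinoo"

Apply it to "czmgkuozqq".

zzcgkmoqqu

Rule — sort the characters into alphabetical order, then move the last 2 characters to the front (rotate right by 2).
"czmgkuozqq" → "cgkmoqquzz" → "zzcgkmoqqu".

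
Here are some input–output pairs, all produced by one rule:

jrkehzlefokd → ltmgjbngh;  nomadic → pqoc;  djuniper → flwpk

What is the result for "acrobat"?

cetq

The pattern: delete the last 3 characters, then shift every letter 2 places forward in the alphabet (wrapping around).
Doing the same to "acrobat": "cetq".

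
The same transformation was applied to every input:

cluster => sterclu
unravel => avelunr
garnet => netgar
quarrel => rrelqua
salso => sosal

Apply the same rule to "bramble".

The rule is to move the first 3 characters to the end (rotate left by 3).
"bramble" → "mblebra".

mblebra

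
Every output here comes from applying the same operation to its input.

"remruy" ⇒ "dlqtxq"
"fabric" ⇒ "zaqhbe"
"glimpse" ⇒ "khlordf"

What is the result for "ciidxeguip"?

hhcwdfthob

Looking at the pairs, the operation is to shift every letter 1 place backward in the alphabet (wrapping around), then move the first character to the end.
Starting from "ciidxeguip": after the first operation, "bhhcwdftho"; after the second, "hhcwdfthob".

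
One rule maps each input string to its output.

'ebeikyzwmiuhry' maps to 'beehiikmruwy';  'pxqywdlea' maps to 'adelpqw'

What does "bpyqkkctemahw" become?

abcehkkmpqt

In each case the input is transformed by: sort the characters into alphabetical order, then delete the last 2 characters.
Starting from "bpyqkkctemahw": after the first operation, "abcehkkmpqtwy"; after the second, "abcehkkmpqt".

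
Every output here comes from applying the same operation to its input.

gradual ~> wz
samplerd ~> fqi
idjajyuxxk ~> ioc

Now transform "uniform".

st

The rule is to keep one character in every 3, starting at position 2 (positions 2nd, 5th, 8th, ...), then shift every letter 5 places forward in the alphabet (wrapping around).
"uniform" → "no" → "st".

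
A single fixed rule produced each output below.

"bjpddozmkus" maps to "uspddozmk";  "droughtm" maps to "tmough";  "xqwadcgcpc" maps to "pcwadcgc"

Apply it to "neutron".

The pattern: delete the first 2 characters, then move the last 2 characters to the front (rotate right by 2).
Applying both steps to "neutron": "utron", then "onutr".

onutr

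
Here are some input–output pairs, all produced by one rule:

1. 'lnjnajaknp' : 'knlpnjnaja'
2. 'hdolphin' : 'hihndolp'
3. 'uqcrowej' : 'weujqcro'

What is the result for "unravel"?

Rule — swap the first and last characters, then move the last 3 characters to the front (rotate right by 3).
Applying both steps to "unravel": "lnraveu", then "veulnra".

veulnra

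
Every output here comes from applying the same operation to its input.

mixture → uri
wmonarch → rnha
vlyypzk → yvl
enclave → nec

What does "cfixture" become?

urfc

Rule — sort the characters into reverse alphabetical order, then keep every other character starting from the second (positions 2nd, 4th, 6th, ...).
Starting from "cfixture": after the first operation, "xutrifec"; after the second, "urfc".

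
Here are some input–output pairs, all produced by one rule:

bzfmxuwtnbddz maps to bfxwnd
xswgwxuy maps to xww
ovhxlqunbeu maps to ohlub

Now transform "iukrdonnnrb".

In each case the input is transformed by: delete the last 2 characters, then keep every other character starting from the first (positions 1st, 3rd, 5th, ...).
On "iukrdonnnrb" that produces "ikdnn".
(Check on "xswgwxuy": → "xswgwx" → "xww" ✓)

ikdnn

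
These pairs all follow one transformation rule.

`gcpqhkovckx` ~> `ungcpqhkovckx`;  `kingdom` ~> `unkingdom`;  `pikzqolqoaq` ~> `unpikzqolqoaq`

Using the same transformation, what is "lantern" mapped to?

Looking at the pairs, the operation is to prepend "un".
For "lantern" the result is "unlantern".

unlantern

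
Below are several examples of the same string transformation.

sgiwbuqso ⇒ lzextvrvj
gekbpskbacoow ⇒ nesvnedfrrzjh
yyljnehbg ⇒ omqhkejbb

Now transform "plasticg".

dvwlfjso

The rule is to shift every letter 3 places forward in the alphabet (wrapping around), then move the first 2 characters to the end (rotate left by 2).
For "plasticg", step one produces "sodvwlfj"; step two turns that into "dvwlfjso".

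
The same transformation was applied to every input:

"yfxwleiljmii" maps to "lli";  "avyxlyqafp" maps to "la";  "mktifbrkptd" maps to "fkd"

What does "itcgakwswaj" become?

asj

The rule is to delete the first 3 characters, then keep one character in every 3, starting at position 2 (positions 2nd, 5th, 8th, ...).
Working it through for "itcgakwswaj": intermediate "gakwswaj", final "asj".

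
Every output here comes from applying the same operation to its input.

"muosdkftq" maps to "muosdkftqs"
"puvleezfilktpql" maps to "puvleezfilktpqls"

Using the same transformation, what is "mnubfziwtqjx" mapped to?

The transformation: append "s".
Applying that to "mnubfziwtqjx" gives "mnubfziwtqjxs".

mnubfziwtqjxs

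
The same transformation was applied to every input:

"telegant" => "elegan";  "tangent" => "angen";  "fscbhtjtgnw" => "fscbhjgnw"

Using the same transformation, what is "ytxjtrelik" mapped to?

Each output is the input with this applied: remove every "t".
So "ytxjtrelik" becomes "yxjrelik".

yxjrelik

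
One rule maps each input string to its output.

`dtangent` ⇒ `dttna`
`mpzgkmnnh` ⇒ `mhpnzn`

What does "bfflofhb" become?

In each case the input is transformed by: take characters alternately from the front and the back (1st, last, 2nd, 2nd-last, ...), then delete the last 3 characters.
Working it through for "bfflofhb": intermediate "bbfhfflo", final "bbfhf".
(Check on "dtangent": → "dttnaeng" → "dttna" ✓)

bbfhf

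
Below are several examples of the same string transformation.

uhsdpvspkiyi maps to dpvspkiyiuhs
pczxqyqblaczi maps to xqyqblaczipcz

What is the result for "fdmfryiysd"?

fryiysdfdm

The pattern: move the first 3 characters to the end (rotate left by 3).
"fdmfryiysd" → "fryiysdfdm".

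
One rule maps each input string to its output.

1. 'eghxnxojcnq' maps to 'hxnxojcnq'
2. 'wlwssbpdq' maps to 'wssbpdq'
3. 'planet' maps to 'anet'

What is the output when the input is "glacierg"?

acierg

Each output is the input with this applied: delete the first 2 characters.
"glacierg" → "acierg".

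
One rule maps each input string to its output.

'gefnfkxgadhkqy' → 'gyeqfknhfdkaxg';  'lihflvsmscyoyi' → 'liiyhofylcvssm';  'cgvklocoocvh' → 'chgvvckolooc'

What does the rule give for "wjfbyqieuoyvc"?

wcjvfyboyuqei

The pattern: take characters alternately from the front and the back (1st, last, 2nd, 2nd-last, ...).
For "wjfbyqieuoyvc" the result is "wcjvfyboyuqei".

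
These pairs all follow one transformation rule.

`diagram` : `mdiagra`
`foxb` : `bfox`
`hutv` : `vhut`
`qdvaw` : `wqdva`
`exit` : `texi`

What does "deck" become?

kdec

The rule is to move the last character to the front.
Doing the same to "deck": "kdec".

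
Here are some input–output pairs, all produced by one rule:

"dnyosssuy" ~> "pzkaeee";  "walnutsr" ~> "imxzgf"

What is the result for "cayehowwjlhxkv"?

Rule — shift every letter 12 places forward in the alphabet (wrapping around), then delete the last 2 characters.
For "cayehowwjlhxkv", step one produces "omkqtaiivxtjwh"; step two turns that into "omkqtaiivxtj".

omkqtaiivxtj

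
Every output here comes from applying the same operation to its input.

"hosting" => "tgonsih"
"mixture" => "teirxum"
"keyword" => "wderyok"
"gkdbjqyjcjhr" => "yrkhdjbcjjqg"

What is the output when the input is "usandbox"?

dxsoabnu

Rule — take characters alternately from the front and the back (1st, last, 2nd, 2nd-last, ...), then swap the first and last characters.
For "usandbox", step one produces "uxsoabnd"; step two turns that into "dxsoabnu".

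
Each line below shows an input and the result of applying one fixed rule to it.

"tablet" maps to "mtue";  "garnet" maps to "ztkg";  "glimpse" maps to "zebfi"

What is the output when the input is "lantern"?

etgmx

Rule — shift every letter 7 places backward in the alphabet (wrapping around), then delete the last 2 characters.
On "lantern" that produces "etgmx".
(Check on "garnet": → "ztkgxm" → "ztkg" ✓)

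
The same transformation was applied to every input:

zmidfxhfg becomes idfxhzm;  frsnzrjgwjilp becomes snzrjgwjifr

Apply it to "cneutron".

Each output is the input with this applied: delete the last 2 characters, then move the first 2 characters to the end (rotate left by 2).
"cneutron" → "cneutr" → "eutrcn".

eutrcn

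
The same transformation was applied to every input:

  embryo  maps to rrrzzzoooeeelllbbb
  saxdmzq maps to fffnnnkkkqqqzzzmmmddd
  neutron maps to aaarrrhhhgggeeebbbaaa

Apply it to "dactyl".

qqqnnnpppggglllyyy

The pattern: repeat every character 3 times, then shift every letter 13 places forward in the alphabet (wrapping around) — i.e. ROT13.
For "dactyl" the result is "qqqnnnpppggglllyyy".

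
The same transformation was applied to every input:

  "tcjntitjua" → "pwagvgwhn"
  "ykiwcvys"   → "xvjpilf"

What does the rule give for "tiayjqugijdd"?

vnlwdhtvwqq

The pattern: shift every letter 13 places forward in the alphabet (wrapping around) — i.e. ROT13, then delete the first character.
Starting from "tiayjqugijdd": after the first operation, "gvnlwdhtvwqq"; after the second, "vnlwdhtvwqq".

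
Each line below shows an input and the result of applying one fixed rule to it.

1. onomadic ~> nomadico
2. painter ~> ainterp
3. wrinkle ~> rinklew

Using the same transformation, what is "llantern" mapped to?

lanternl

The transformation: move the first character to the end.
Doing the same to "llantern": "lanternl".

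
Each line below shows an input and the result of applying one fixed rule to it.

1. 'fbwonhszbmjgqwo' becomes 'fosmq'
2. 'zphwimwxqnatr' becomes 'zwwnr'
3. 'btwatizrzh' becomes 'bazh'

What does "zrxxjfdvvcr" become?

zxdc

In each case the input is transformed by: keep one character in every 3, starting at position 1 (positions 1st, 4th, 7th, ...).
"zrxxjfdvvcr" → "zxdc".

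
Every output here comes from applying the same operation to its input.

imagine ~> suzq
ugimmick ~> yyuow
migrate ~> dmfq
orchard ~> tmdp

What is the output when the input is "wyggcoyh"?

soakt

The transformation: shift every letter 12 places forward in the alphabet (wrapping around), then delete the first 3 characters.
Applying both steps to "wyggcoyh": "ikssoakt", then "soakt".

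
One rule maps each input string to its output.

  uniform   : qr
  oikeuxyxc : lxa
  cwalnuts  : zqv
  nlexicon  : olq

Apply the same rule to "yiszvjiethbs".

Looking at the pairs, the operation is to shift every letter 3 places forward in the alphabet (wrapping around), then keep one character in every 3, starting at position 2 (positions 2nd, 5th, 8th, ...).
Applying that to "yiszvjiethbs" gives "lyhe".
(Check on "uniform": → "xqlirup" → "qr" ✓)

lyhe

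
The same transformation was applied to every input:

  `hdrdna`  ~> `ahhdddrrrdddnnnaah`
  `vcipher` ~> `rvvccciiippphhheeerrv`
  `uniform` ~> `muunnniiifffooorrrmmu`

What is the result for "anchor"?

raannnccchhhooorra

Rule — repeat every character 3 times, then swap the first and last characters.
Starting from "anchor": after the first operation, "aaannnccchhhooorrr"; after the second, "raannnccchhhooorra".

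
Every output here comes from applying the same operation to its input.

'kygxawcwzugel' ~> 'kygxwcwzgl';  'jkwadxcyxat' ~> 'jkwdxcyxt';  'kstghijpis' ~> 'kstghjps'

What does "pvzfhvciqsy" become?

Rule — remove every vowel.
Applying that to "pvzfhvciqsy" gives "pvzfhvcqsy".

pvzfhvcqsy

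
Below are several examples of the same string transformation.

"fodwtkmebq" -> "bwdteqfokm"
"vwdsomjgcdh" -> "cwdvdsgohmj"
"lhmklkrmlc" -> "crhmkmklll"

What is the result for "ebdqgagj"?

aqbjdgeg

In each case the input is transformed by: sort the characters into alphabetical order, then take characters alternately from the front and the back (1st, last, 2nd, 2nd-last, ...).
Starting from "ebdqgagj": after the first operation, "abdeggjq"; after the second, "aqbjdgeg".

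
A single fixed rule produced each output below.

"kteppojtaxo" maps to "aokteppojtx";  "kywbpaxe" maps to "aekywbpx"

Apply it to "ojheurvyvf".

yfojheurvv

In each case the input is transformed by: move the last 2 characters to the front (rotate right by 2), then swap the first and last characters.
Applying both steps to "ojheurvyvf": "vfojheurvy", then "yfojheurvv".
(Check on "kteppojtaxo": → "xokteppojta" → "aokteppojtx" ✓)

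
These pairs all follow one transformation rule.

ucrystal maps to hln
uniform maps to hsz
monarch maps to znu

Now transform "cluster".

The rule is to shift every letter 13 places forward in the alphabet (wrapping around) — i.e. ROT13, then keep one character in every 3, starting at position 1 (positions 1st, 4th, 7th, ...).
Starting from "cluster": after the first operation, "pyhfgre"; after the second, "pfe".

pfe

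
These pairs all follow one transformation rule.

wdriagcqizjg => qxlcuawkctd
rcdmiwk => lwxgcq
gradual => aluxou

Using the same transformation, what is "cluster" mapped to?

Each output is the input with this applied: shift every letter 6 places backward in the alphabet (wrapping around), then delete the last character.
For "cluster" the result is "wfomny".
(Check on "gradual": → "aluxouf" → "aluxou" ✓)

wfomny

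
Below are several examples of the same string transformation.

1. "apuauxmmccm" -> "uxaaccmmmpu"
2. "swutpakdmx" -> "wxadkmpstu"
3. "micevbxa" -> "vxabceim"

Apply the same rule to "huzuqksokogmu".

uzghkkmooqsuu

In each case the input is transformed by: sort the characters into alphabetical order, then move the last 2 characters to the front (rotate right by 2).
"huzuqksokogmu" → "uzghkkmooqsuu".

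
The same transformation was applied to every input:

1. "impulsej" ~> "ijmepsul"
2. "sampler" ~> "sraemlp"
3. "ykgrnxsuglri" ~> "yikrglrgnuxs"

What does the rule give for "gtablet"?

gttealb

Rule — take characters alternately from the front and the back (1st, last, 2nd, 2nd-last, ...).
"gtablet" → "gttealb".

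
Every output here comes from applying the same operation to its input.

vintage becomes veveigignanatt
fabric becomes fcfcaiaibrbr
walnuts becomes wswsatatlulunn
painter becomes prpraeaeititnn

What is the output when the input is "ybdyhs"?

ysysbhbhdydy

Each output is the input with this applied: double every character, then take characters alternately from the front and the back (1st, last, 2nd, 2nd-last, ...).
Applying both steps to "ybdyhs": "yybbddyyhhss", then "ysysbhbhdydy".
(Check on "vintage": → "vviinnttaaggee" → "veveigignanatt" ✓)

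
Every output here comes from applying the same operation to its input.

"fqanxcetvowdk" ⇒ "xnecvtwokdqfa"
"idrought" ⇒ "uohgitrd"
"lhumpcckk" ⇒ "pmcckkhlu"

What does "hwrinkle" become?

nilkherw

The rule is to move the first 3 characters to the end (rotate left by 3), then swap each adjacent pair of characters (1↔2, 3↔4, ...).
Doing the same to "hwrinkle": "nilkherw".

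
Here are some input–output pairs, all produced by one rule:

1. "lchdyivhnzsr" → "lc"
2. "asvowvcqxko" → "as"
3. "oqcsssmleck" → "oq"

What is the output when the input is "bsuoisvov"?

bs

The pattern: keep only the first 2 characters.
Doing the same to "bsuoisvov": "bs".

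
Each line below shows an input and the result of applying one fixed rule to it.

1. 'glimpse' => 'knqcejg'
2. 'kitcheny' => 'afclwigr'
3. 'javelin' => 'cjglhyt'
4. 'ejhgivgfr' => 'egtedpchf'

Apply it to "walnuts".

lsrquyj

The rule is to move the first 3 characters to the end (rotate left by 3), then shift every letter 2 places backward in the alphabet (wrapping around).
"walnuts" → "nutswal" → "lsrquyj".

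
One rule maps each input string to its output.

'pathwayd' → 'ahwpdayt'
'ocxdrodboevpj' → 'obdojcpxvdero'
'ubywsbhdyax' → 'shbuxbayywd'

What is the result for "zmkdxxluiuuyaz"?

The pattern: take characters alternately from the front and the back (1st, last, 2nd, 2nd-last, ...), then move the last 3 characters to the front (rotate right by 3).
"zmkdxxluiuuyaz" → "zzmakyduxuxilu" → "iluzzmakyduxux".

iluzzmakyduxux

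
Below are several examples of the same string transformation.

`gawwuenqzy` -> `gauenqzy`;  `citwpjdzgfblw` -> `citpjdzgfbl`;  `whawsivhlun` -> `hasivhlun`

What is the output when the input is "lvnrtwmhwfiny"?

The pattern: remove every "w".
Doing the same to "lvnrtwmhwfiny": "lvnrtmhfiny".

lvnrtmhfiny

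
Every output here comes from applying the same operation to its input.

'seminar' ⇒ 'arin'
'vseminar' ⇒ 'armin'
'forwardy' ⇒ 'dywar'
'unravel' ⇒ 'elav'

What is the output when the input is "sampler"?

erpl

In each case the input is transformed by: delete the first 3 characters, then move the last 2 characters to the front (rotate right by 2).
"sampler" → "erpl".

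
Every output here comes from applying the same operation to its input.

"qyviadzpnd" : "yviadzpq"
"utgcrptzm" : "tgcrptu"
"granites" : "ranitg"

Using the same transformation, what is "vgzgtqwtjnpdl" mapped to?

gzgtqwtjnpv

Looking at the pairs, the operation is to delete the last 2 characters, then move the first character to the end.
Working it through for "vgzgtqwtjnpdl": intermediate "vgzgtqwtjnp", final "gzgtqwtjnpv".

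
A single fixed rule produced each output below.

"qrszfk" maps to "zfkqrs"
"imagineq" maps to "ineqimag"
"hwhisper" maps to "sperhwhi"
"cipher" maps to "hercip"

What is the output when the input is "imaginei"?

Each output is the input with this applied: swap the front and back halves of the string.
Doing the same to "imaginei": "ineiimag".

ineiimag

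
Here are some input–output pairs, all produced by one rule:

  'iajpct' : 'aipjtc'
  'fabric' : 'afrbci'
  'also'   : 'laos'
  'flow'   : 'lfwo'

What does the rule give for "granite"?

rgnatie

The pattern: swap each adjacent pair of characters (1↔2, 3↔4, ...).
Applying that to "granite" gives "rgnatie".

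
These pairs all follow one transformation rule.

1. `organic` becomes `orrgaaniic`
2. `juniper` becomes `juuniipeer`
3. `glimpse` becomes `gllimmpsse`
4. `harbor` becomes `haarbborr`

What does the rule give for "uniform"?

unnifforrm

Each output is the input with this applied: repeat every character 3 times, then keep every other character starting from the second (positions 2nd, 4th, 6th, ...).
On "uniform": the first step gives "uuunnniiifffooorrrmmm", and the second then gives "unnifforrm".
(Check on "organic": → "ooorrrgggaaannniiiccc" → "orrgaaniic" ✓)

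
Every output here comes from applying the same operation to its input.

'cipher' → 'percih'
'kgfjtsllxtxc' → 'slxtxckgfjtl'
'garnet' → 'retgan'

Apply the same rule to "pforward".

Looking at the pairs, the operation is to swap the front and back halves of the string, then swap the first and last characters.
For "pforward" the result is "rardpfow".

rardpfow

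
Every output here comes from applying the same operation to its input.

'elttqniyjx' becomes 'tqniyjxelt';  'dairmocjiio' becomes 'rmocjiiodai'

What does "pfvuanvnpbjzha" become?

uanvnpbjzhapfv

What's happening: move the first 3 characters to the end (rotate left by 3).
For "pfvuanvnpbjzha" the result is "uanvnpbjzhapfv".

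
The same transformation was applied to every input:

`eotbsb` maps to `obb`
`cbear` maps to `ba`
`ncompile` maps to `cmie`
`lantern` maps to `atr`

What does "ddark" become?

dr

Rule — keep every other character starting from the second (positions 2nd, 4th, 6th, ...).
On "ddark" that produces "dr".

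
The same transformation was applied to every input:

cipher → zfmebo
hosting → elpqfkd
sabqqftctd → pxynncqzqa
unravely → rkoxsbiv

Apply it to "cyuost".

zvrlpq

What's happening: shift every letter 3 places backward in the alphabet (wrapping around).
Doing the same to "cyuost": "zvrlpq".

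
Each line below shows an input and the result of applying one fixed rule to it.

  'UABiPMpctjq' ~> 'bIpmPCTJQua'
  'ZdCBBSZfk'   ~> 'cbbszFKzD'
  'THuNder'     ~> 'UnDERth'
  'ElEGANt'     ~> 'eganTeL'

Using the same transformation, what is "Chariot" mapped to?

Looking at the pairs, the operation is to flip the case of every letter, then move the first 2 characters to the end (rotate left by 2).
For "Chariot", step one produces "cHARIOT"; step two turns that into "ARIOTcH".

ARIOTcH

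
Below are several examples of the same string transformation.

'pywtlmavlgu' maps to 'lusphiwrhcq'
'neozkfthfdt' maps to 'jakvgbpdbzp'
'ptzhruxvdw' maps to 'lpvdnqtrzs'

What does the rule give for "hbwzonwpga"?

dxsvkjslcw

Each output is the input with this applied: shift every letter 4 places backward in the alphabet (wrapping around).
For "hbwzonwpga" the result is "dxsvkjslcw".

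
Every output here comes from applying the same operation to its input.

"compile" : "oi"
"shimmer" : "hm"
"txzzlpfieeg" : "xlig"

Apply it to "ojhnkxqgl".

jkg

Looking at the pairs, the operation is to keep one character in every 3, starting at position 2 (positions 2nd, 5th, 8th, ...).
Applying that to "ojhnkxqgl" gives "jkg".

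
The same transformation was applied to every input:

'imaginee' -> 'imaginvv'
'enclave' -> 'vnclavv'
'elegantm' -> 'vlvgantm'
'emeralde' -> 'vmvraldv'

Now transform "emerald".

Rule — replace every "e" with "v".
Doing the same to "emerald": "vmvrald".

vmvrald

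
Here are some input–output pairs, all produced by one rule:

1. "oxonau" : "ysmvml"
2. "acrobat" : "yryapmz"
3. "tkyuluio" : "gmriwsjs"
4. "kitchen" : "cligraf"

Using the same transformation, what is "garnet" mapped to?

Rule — move the last 2 characters to the front (rotate right by 2), then shift every letter 2 places backward in the alphabet (wrapping around).
Applying both steps to "garnet": "etgarn", then "creypl".
(Check on "oxonau": → "auoxon" → "ysmvml" ✓)

creypl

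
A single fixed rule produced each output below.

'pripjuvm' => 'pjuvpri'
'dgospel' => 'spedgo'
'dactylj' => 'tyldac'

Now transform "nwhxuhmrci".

xuhmrcnwh

Each output is the input with this applied: delete the last character, then move the first 3 characters to the end (rotate left by 3).
Working it through for "nwhxuhmrci": intermediate "nwhxuhmrc", final "xuhmrcnwh".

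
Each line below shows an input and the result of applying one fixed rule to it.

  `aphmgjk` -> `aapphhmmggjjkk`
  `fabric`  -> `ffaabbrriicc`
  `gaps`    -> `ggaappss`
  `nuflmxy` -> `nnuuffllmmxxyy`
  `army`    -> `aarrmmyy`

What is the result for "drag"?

ddrraagg

The transformation: double every character.
On "drag" that produces "ddrraagg".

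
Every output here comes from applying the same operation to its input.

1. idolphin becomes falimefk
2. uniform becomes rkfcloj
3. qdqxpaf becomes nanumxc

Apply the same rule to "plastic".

The rule is to shift every letter 3 places backward in the alphabet (wrapping around).
On "plastic" that produces "mixpqfz".

mixpqfz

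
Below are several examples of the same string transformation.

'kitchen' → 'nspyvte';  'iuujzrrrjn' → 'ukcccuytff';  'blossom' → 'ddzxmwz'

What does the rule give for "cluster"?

Looking at the pairs, the operation is to shift every letter 11 places forward in the alphabet (wrapping around), then move the first 3 characters to the end (rotate left by 3).
For "cluster", step one produces "nwfdepc"; step two turns that into "depcnwf".

depcnwf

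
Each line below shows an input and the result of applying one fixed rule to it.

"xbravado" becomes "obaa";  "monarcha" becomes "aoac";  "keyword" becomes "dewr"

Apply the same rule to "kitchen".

nice

The rule is to move the last character to the front, then keep every other character starting from the first (positions 1st, 3rd, 5th, ...).
Working it through for "kitchen": intermediate "nkitche", final "nice".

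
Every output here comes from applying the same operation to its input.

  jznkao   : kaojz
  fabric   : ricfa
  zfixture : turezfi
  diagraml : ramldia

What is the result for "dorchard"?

harddor

The rule is to swap the front and back halves of the string, then delete the last character.
"dorchard" → "harddorc" → "harddor".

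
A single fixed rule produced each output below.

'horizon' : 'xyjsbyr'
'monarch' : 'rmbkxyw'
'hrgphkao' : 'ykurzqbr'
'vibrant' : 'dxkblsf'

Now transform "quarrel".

What's happening: reverse the string, then shift every letter 10 places forward in the alphabet (wrapping around).
"quarrel" → "lerrauq" → "vobbkea".

vobbkea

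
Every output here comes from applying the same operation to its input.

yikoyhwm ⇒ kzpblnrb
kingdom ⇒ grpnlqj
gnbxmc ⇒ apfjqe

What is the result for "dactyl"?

Each output is the input with this applied: move the last 3 characters to the front (rotate right by 3), then shift every letter 3 places forward in the alphabet (wrapping around).
On "dactyl": the first step gives "tyldac", and the second then gives "wbogdf".

wbogdf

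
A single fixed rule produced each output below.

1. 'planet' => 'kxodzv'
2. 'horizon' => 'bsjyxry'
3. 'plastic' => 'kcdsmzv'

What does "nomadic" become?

The rule is to shift every letter 10 places forward in the alphabet (wrapping around), then move the first 2 characters to the end (rotate left by 2).
For "nomadic" the result is "wknsmxy".

wknsmxy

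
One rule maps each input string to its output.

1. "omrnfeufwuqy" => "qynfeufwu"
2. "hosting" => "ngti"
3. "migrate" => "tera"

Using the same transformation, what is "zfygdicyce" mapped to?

The transformation: delete the first 3 characters, then move the last 2 characters to the front (rotate right by 2).
For "zfygdicyce", step one produces "gdicyce"; step two turns that into "cegdicy".

cegdicy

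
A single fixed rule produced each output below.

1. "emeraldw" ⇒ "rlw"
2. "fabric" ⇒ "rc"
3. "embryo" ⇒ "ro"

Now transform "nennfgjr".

What's happening: keep every other character starting from the second (positions 2nd, 4th, 6th, ...), then delete the first character.
"nennfgjr" → "ngr".

ngr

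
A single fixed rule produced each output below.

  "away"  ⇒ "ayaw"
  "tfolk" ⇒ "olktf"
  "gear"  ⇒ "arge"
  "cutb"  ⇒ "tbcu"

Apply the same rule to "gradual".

adualgr

The transformation: move the first 2 characters to the end (rotate left by 2).
On "gradual" that produces "adualgr".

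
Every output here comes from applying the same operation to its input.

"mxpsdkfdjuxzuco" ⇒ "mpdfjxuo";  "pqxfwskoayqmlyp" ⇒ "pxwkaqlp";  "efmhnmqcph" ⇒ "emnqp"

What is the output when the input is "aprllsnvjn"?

arlnj

The pattern: keep every other character starting from the first (positions 1st, 3rd, 5th, ...).
For "aprllsnvjn" the result is "arlnj".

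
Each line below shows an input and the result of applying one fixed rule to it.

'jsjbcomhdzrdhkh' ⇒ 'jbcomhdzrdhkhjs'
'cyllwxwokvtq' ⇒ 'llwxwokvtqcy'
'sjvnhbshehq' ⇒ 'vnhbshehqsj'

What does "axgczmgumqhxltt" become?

Each output is the input with this applied: move the first 2 characters to the end (rotate left by 2).
Doing the same to "axgczmgumqhxltt": "gczmgumqhxlttax".

gczmgumqhxlttax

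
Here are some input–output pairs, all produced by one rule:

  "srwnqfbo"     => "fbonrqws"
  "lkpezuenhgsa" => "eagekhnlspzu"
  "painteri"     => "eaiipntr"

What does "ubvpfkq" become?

What's happening: sort the characters into alphabetical order, then swap each adjacent pair of characters (1↔2, 3↔4, ...).
Starting from "ubvpfkq": after the first operation, "bfkpquv"; after the second, "fbpkuqv".

fbpkuqv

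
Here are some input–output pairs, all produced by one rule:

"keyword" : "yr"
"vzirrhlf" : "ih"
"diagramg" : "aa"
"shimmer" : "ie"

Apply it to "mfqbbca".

qc

What's happening: keep one character in every 3, starting at position 3 (positions 3rd, 6th, 9th, ...).
On "mfqbbca" that produces "qc".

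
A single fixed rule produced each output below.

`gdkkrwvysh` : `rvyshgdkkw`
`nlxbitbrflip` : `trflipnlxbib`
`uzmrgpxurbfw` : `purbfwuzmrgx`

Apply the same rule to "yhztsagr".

tagryhzs

What's happening: swap the front and back halves of the string, then swap the first and last characters.
On "yhztsagr": the first step gives "sagryhzt", and the second then gives "tagryhzs".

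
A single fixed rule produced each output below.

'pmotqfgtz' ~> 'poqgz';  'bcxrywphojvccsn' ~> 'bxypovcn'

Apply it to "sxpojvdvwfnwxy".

What's happening: keep every other character starting from the first (positions 1st, 3rd, 5th, ...).
Applying that to "sxpojvdvwfnwxy" gives "spjdwnx".

spjdwnx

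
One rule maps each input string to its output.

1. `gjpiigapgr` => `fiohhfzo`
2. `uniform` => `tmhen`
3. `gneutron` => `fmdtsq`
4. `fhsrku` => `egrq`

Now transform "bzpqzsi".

Each output is the input with this applied: shift every letter 1 place backward in the alphabet (wrapping around), then delete the last 2 characters.
"bzpqzsi" → "ayopyrh" → "ayopy".

ayopy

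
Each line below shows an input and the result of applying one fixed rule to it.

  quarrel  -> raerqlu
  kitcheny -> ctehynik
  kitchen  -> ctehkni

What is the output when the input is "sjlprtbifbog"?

In each case the input is transformed by: move the first 2 characters to the end (rotate left by 2), then swap each adjacent pair of characters (1↔2, 3↔4, ...).
"sjlprtbifbog" → "lprtbifbogsj" → "pltribbfgojs".

pltribbfgojs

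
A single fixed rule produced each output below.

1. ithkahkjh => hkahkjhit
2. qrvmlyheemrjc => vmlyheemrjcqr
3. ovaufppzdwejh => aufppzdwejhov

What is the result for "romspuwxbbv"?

Each output is the input with this applied: move the first 2 characters to the end (rotate left by 2).
"romspuwxbbv" → "mspuwxbbvro".

mspuwxbbvro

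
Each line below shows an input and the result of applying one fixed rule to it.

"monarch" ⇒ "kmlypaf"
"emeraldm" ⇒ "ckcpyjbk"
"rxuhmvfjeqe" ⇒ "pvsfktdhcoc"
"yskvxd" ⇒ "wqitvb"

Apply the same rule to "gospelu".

Looking at the pairs, the operation is to shift every letter 2 places backward in the alphabet (wrapping around).
So "gospelu" becomes "emqncjs".

emqncjs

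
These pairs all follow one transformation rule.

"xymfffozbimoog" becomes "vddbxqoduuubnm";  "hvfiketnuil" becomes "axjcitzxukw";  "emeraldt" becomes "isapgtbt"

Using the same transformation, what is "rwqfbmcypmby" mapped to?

The pattern: reverse the string, then shift every letter 11 places backward in the alphabet (wrapping around).
Working it through for "rwqfbmcypmby": intermediate "ybmpycmbfqwr", final "nqbenrbquflg".

nqbenrbquflg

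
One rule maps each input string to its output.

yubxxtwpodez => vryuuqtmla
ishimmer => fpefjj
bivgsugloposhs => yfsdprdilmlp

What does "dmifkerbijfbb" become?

ajfchboyfgc

The rule is to shift every letter 3 places backward in the alphabet (wrapping around), then delete the last 2 characters.
For "dmifkerbijfbb", step one produces "ajfchboyfgcyy"; step two turns that into "ajfchboyfgc".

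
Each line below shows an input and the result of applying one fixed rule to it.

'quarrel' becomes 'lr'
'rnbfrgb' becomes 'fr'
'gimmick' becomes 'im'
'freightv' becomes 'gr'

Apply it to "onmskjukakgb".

gknu

Looking at the pairs, the operation is to sort the characters into alphabetical order, then keep one character in every 3, starting at position 3 (positions 3rd, 6th, 9th, ...).
Applying both steps to "onmskjukakgb": "abgjkkkmnosu", then "gknu".
(Check on "rnbfrgb": → "bbfgnrr" → "fr" ✓)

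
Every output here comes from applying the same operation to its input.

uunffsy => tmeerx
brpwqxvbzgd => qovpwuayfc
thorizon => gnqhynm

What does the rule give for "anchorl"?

The transformation: shift every letter 1 place backward in the alphabet (wrapping around), then delete the first character.
Starting from "anchorl": after the first operation, "zmbgnqk"; after the second, "mbgnqk".

mbgnqk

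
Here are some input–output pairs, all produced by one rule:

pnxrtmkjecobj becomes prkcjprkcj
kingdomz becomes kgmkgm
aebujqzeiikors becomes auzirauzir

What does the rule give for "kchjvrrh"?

kjrkjr

Looking at the pairs, the operation is to keep one character in every 3, starting at position 1 (positions 1st, 4th, 7th, ...), then write the whole string twice.
On "kchjvrrh": the first step gives "kjr", and the second then gives "kjrkjr".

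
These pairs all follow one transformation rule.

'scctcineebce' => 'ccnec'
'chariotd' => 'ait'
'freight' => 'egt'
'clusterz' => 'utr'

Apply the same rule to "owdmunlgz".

What's happening: delete the first character, then keep every other character starting from the second (positions 2nd, 4th, 6th, ...).
Working it through for "owdmunlgz": intermediate "wdmunlgz", final "dulz".

dulz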